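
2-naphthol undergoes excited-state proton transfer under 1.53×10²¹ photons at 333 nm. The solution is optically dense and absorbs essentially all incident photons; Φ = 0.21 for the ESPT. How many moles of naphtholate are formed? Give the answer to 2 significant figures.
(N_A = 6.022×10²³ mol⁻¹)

5.3×10⁻⁴ mol

Moles of photons: 1.53×10²¹ / 6.022×10²³ = 0.002541 mol.
Product: Φ × n_abs = 0.21 × 0.002541 = 5.336×10⁻⁴ mol.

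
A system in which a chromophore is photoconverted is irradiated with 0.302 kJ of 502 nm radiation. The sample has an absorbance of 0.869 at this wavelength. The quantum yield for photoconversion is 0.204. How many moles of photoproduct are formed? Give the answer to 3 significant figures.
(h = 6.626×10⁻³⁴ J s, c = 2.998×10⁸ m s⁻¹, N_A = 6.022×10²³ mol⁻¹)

2.24×10⁻⁴ mol

Photon energy at 502 nm: hc/λ = (6.626×10⁻³⁴)(2.998×10⁸)/(502×10⁻⁹) = 3.957×10⁻¹⁹ J.
Incident energy: 0.302 kJ = 302 J.
Photons incident: 302 / 3.957×10⁻¹⁹ = 7.632×10²⁰, i.e. 7.632×10²⁰/6.022×10²³ = 0.001267 mol.
Fraction absorbed: 1 − 10^(−0.869) = 0.8648.
Photons absorbed: 0.8648 × 0.001267 = 0.001096 mol.
Product: Φ × n_abs = 0.204 × 0.001096 = 2.236×10⁻⁴ mol.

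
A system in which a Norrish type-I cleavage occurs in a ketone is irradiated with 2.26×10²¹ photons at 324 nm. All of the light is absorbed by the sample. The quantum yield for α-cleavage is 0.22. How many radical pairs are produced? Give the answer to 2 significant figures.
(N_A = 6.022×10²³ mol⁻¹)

Moles of photons: 2.26×10²¹ / 6.022×10²³ = 0.003753 mol.
Product: Φ × n_abs = 0.22 × 0.003753 = 8.257×10⁻⁴ mol.
As a count: 8.257×10⁻⁴ × 6.022×10²³ = 5.0×10²⁰.

5.0×10²⁰ radical pairs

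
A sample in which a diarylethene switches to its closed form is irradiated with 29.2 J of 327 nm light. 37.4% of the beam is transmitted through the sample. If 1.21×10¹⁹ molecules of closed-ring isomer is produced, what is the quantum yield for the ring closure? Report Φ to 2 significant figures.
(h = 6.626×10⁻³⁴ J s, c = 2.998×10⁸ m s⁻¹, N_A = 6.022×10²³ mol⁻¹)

Φ = 0.40

Product: 1.21×10¹⁹ / 6.022×10²³ = 2.009×10⁻⁵ mol.
Photon energy at 327 nm: hc/λ = (6.626×10⁻³⁴)(2.998×10⁸)/(327×10⁻⁹) = 6.075×10⁻¹⁹ J.
Photons incident: 29.2 / 6.075×10⁻¹⁹ = 4.807×10¹⁹, i.e. 4.807×10¹⁹/6.022×10²³ = 7.982×10⁻⁵ mol.
Fraction absorbed: 1 − 37.4/100 = 0.6260.
Photons absorbed: 0.6260 × 7.982×10⁻⁵ = 4.997×10⁻⁵ mol.
Φ = 2.009×10⁻⁵ mol / 4.997×10⁻⁵ mol photons = 0.40.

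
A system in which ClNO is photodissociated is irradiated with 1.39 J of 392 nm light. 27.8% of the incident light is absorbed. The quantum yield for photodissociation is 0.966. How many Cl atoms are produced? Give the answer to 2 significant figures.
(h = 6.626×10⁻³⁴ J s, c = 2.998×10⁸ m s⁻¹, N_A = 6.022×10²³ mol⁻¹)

7.4×10¹⁷ atoms

Photon energy at 392 nm: hc/λ = (6.626×10⁻³⁴)(2.998×10⁸)/(392×10⁻⁹) = 5.068×10⁻¹⁹ J.
Photons incident: 1.39 / 5.068×10⁻¹⁹ = 2.743×10¹⁸, i.e. 2.743×10¹⁸/6.022×10²³ = 4.555×10⁻⁶ mol.
Photons absorbed: 0.278 × 4.555×10⁻⁶ = 1.266×10⁻⁶ mol.
Product: Φ × n_abs = 0.966 × 1.266×10⁻⁶ = 1.223×10⁻⁶ mol.
As a count: 1.223×10⁻⁶ × 6.022×10²³ = 7.4×10¹⁷.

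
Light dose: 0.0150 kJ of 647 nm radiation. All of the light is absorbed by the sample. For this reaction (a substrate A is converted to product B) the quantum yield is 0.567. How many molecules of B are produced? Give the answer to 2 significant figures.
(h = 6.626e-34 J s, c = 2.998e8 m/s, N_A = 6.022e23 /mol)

2.8e19 molecules

Photon energy at 647 nm: hc/λ = (6.626e-34)(2.998e8)/(647e-9) = 3.070e-19 J.
Incident energy: 0.0150 kJ = 15.0 J.
Photons incident: 15.0 / 3.070e-19 = 4.886e19, i.e. 4.886e19/6.022e23 = 8.114e-5 mol.
Product: Φ × n_abs = 0.567 × 8.114e-5 = 4.601e-5 mol.
As a count: 4.601e-5 × 6.022e23 = 2.8e19.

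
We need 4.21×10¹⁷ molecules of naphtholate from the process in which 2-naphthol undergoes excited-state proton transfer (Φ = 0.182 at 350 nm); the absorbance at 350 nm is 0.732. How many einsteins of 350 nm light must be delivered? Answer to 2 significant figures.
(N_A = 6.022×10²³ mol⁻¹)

4.7×10⁻⁶ einstein

Product: 4.21×10¹⁷ / 6.022×10²³ = 6.991×10⁻⁷ mol.
Photons that must be absorbed: 6.991×10⁻⁷ / 0.182 = 3.841×10⁻⁶ mol.
Fraction absorbed: 1 − 10^(−0.732) = 0.8146.
Incident photons needed: 3.841×10⁻⁶ / 0.8146 = 4.715×10⁻⁶ mol.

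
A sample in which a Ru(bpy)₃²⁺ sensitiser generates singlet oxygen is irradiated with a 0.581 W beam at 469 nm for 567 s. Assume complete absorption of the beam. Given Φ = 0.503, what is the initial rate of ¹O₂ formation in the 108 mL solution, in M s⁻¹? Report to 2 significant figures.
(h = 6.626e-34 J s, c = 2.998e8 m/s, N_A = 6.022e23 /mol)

Photon energy at 469 nm: hc/λ = (6.626e-34)(2.998e8)/(469e-9) = 4.236e-19 J.
Energy delivered: (0.581 W)(567 s) = 329.4 J.
Photons incident: 329.4 / 4.236e-19 = 7.776e20, i.e. 7.776e20/6.022e23 = 0.001291 mol.
Product formed: 0.503 × 0.001291 = 6.494e-4 mol.
Rate: 6.494e-4 mol / (567 s × 0.108 L) = 1.1e-5 M s⁻¹.

1.1e-5 M s⁻¹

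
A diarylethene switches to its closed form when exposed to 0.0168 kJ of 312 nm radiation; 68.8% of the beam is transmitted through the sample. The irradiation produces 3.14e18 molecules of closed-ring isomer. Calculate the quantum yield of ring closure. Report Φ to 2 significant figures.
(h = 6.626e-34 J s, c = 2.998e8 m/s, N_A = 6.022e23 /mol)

Product: 3.14e18 / 6.022e23 = 5.214e-6 mol.
Photon energy at 312 nm: hc/λ = (6.626e-34)(2.998e8)/(312e-9) = 6.367e-19 J.
Incident energy: 0.0168 kJ = 16.8 J.
Photons incident: 16.8 / 6.367e-19 = 2.639e19, i.e. 2.639e19/6.022e23 = 4.382e-5 mol.
Fraction absorbed: 1 − 68.8/100 = 0.3120.
Photons absorbed: 0.3120 × 4.382e-5 = 1.367e-5 mol.
Φ = 5.214e-6 mol / 1.367e-5 mol photons = 0.38.

Φ = 0.38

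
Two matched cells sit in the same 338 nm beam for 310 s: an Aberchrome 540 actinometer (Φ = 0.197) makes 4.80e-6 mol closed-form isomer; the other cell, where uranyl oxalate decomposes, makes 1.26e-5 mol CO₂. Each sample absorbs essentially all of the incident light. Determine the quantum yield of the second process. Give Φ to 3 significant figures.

Φ = 0.517

Photons absorbed by the actinometer: 4.80e-6 / 0.197 = 2.437e-5 mol.
Φ(unknown) = 1.26e-5 / 2.437e-5 = 0.517.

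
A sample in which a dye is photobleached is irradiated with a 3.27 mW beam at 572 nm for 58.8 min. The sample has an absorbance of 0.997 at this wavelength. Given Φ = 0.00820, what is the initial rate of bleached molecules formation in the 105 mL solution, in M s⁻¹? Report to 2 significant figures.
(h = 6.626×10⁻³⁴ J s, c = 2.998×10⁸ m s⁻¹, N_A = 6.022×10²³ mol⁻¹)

1.1×10⁻⁹ M s⁻¹

Photon energy at 572 nm: hc/λ = (6.626×10⁻³⁴)(2.998×10⁸)/(572×10⁻⁹) = 3.473×10⁻¹⁹ J.
Energy delivered: (3.27 mW)(3528 s) = 11.54 J.
Photons incident: 11.54 / 3.473×10⁻¹⁹ = 3.323×10¹⁹, i.e. 3.323×10¹⁹/6.022×10²³ = 5.518×10⁻⁵ mol.
Fraction absorbed: 1 − 10^(−0.997) = 0.8993.
Photons absorbed: 0.8993 × 5.518×10⁻⁵ = 4.962×10⁻⁵ mol.
Product formed: 0.00820 × 4.962×10⁻⁵ = 4.069×10⁻⁷ mol.
Rate: 4.069×10⁻⁷ mol / (3528 s × 0.105 L) = 1.1×10⁻⁹ M s⁻¹.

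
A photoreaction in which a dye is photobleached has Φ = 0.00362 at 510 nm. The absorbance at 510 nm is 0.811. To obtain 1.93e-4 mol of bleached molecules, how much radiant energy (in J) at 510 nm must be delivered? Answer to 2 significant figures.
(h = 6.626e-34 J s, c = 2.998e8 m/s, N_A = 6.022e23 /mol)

Photons that must be absorbed: 1.93e-4 / 0.00362 = 0.05331 mol.
Fraction absorbed: 1 − 10^(−0.811) = 0.8455.
Incident photons needed: 0.05331 / 0.8455 = 0.06305 mol.
Photon energy: hc/λ = 3.895e-19 J; per mole, 2.346e5 J mol⁻¹.
Energy required: 0.06305 × 2.346e5 = 1.5e4 J.

1.5e4 J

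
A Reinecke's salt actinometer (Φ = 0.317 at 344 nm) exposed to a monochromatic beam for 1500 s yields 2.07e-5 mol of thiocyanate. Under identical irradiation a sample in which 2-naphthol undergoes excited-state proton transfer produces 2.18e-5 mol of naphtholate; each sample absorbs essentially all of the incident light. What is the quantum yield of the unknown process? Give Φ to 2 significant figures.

Photons absorbed by the actinometer: 2.07e-5 / 0.317 = 6.530e-5 mol.
Φ(unknown) = 2.18e-5 / 6.530e-5 = 0.33.

Φ = 0.33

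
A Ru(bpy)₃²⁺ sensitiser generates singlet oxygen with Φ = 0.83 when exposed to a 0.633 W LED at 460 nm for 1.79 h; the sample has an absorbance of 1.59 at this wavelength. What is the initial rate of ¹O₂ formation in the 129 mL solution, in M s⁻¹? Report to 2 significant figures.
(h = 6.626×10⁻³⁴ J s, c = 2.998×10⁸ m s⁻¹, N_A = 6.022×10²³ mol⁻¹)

1.5×10⁻⁵ M s⁻¹

Photon energy at 460 nm: hc/λ = (6.626×10⁻³⁴)(2.998×10⁸)/(460×10⁻⁹) = 4.318×10⁻¹⁹ J.
Energy delivered: (0.633 W)(6444 s) = 4079 J.
Photons incident: 4079 / 4.318×10⁻¹⁹ = 9.447×10²¹, i.e. 9.447×10²¹/6.022×10²³ = 0.01569 mol.
Fraction absorbed: 1 − 10^(−1.59) = 0.9743.
Photons absorbed: 0.9743 × 0.01569 = 0.01529 mol.
Product formed: 0.83 × 0.01529 = 0.01269 mol.
Rate: 0.01269 mol / (6444 s × 0.129 L) = 1.5×10⁻⁵ M s⁻¹.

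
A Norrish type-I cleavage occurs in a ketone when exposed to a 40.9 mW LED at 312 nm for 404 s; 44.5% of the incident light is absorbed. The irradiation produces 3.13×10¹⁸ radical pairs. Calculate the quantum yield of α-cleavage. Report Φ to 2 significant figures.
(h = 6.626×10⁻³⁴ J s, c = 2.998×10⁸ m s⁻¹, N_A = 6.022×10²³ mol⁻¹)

Φ = 0.27

Product: 3.13×10¹⁸ / 6.022×10²³ = 5.198×10⁻⁶ mol.
Photon energy at 312 nm: hc/λ = (6.626×10⁻³⁴)(2.998×10⁸)/(312×10⁻⁹) = 6.367×10⁻¹⁹ J.
Energy delivered: (40.9 mW)(404 s) = 16.52 J.
Photons incident: 16.52 / 6.367×10⁻¹⁹ = 2.595×10¹⁹, i.e. 2.595×10¹⁹/6.022×10²³ = 4.309×10⁻⁵ mol.
Photons absorbed: 0.445 × 4.309×10⁻⁵ = 1.918×10⁻⁵ mol.
Φ = 5.198×10⁻⁶ mol / 1.918×10⁻⁵ mol photons = 0.27.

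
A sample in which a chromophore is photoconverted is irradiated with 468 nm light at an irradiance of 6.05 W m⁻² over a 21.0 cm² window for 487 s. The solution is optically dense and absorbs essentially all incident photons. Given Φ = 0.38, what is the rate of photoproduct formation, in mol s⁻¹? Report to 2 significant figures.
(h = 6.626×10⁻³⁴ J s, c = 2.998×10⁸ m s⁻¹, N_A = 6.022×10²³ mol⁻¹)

1.9×10⁻⁸ mol s⁻¹

Photon energy at 468 nm: hc/λ = (6.626×10⁻³⁴)(2.998×10⁸)/(468×10⁻⁹) = 4.245×10⁻¹⁹ J.
Energy delivered: (6.05 W m⁻²)(21.0×10⁻⁴ m²)(487 s) = 6.187 J.
Photons incident: 6.187 / 4.245×10⁻¹⁹ = 1.457×10¹⁹, i.e. 1.457×10¹⁹/6.022×10²³ = 2.419×10⁻⁵ mol.
Product formed: 0.38 × 2.419×10⁻⁵ = 9.192×10⁻⁶ mol.
Rate: 9.192×10⁻⁶ / 487 s = 1.9×10⁻⁸ mol s⁻¹.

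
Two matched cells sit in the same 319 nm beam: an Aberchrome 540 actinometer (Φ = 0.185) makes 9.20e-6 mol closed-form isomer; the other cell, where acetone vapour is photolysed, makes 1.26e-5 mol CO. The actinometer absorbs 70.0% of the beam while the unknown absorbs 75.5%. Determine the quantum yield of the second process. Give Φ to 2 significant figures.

Φ = 0.23

Photons absorbed by the actinometer: 9.20e-6 / 0.185 = 4.973e-5 mol.
Incident flux: 4.973e-5 / 0.700 = 7.104e-5 einstein.
Absorbed by unknown: 0.755 × 7.104e-5 = 5.364e-5 mol.
Φ(unknown) = 1.26e-5 / 5.364e-5 = 0.23.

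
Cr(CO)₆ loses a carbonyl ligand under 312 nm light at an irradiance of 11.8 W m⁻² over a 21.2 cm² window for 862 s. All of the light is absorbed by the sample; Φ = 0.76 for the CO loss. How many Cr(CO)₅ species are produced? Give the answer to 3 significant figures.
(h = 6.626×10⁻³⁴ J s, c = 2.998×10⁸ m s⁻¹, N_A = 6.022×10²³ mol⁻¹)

2.57×10¹⁹ species

Photon energy at 312 nm: hc/λ = (6.626×10⁻³⁴)(2.998×10⁸)/(312×10⁻⁹) = 6.367×10⁻¹⁹ J.
Energy delivered: (11.8 W m⁻²)(21.2×10⁻⁴ m²)(862 s) = 21.56 J.
Photons incident: 21.56 / 6.367×10⁻¹⁹ = 3.386×10¹⁹, i.e. 3.386×10¹⁹/6.022×10²³ = 5.623×10⁻⁵ mol.
Product: Φ × n_abs = 0.76 × 5.623×10⁻⁵ = 4.273×10⁻⁵ mol.
As a count: 4.273×10⁻⁵ × 6.022×10²³ = 2.57×10¹⁹.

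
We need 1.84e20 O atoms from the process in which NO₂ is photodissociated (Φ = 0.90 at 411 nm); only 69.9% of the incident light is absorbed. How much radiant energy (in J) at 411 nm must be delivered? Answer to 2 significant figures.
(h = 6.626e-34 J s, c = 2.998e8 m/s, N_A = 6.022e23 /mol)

140 J

Product: 1.84e20 / 6.022e23 = 3.055e-4 mol.
Photons that must be absorbed: 3.055e-4 / 0.90 = 3.394e-4 mol.
Incident photons needed: 3.394e-4 / 0.699 = 4.856e-4 mol.
Photon energy: hc/λ = 4.833e-19 J; per mole, 2.910e5 J mol⁻¹.
Energy required: 4.856e-4 × 2.910e5 = 140 J.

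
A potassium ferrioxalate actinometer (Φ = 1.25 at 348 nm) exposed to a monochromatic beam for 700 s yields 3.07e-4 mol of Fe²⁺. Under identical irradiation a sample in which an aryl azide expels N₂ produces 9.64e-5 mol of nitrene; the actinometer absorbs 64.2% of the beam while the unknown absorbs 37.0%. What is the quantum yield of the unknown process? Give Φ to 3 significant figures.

Φ = 0.681

Photons absorbed by the actinometer: 3.07e-4 / 1.25 = 2.456e-4 mol.
Incident flux: 2.456e-4 / 0.642 = 3.826e-4 einstein.
Absorbed by unknown: 0.370 × 3.826e-4 = 1.416e-4 mol.
Φ(unknown) = 9.64e-5 / 1.416e-4 = 0.681.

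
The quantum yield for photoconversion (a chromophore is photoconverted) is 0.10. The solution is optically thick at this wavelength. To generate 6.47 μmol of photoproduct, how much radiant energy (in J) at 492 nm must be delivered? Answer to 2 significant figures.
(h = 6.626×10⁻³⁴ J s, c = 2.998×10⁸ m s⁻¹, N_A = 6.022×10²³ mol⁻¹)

16 J

Product: 6.47 μmol = 6.47×10⁻⁶ mol.
Photons that must be absorbed: 6.47×10⁻⁶ / 0.10 = 6.470×10⁻⁵ mol.
Photon energy: hc/λ = 4.038×10⁻¹⁹ J; per mole, 2.432×10⁵ J mol⁻¹.
Energy required: 6.470×10⁻⁵ × 2.432×10⁵ = 16 J.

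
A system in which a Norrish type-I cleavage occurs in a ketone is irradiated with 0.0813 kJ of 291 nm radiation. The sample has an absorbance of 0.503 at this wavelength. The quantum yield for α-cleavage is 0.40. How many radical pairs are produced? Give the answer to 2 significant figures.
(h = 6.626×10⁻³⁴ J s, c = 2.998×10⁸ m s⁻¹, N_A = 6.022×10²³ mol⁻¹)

Photon energy at 291 nm: hc/λ = (6.626×10⁻³⁴)(2.998×10⁸)/(291×10⁻⁹) = 6.826×10⁻¹⁹ J.
Incident energy: 0.0813 kJ = 81.3 J.
Photons incident: 81.3 / 6.826×10⁻¹⁹ = 1.191×10²⁰, i.e. 1.191×10²⁰/6.022×10²³ = 1.978×10⁻⁴ mol.
Fraction absorbed: 1 − 10^(−0.503) = 0.6859.
Photons absorbed: 0.6859 × 1.978×10⁻⁴ = 1.357×10⁻⁴ mol.
Product: Φ × n_abs = 0.40 × 1.357×10⁻⁴ = 5.428×10⁻⁵ mol.
As a count: 5.428×10⁻⁵ × 6.022×10²³ = 3.3×10¹⁹.

3.3×10¹⁹ radical pairs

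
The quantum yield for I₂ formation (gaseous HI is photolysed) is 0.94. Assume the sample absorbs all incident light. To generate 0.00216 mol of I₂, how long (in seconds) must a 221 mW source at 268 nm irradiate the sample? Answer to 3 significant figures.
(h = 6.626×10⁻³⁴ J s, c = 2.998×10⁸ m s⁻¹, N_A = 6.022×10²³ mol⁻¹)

Photons that must be absorbed: 0.00216 / 0.94 = 0.002298 mol.
Photon energy: hc/λ = 7.412×10⁻¹⁹ J; per mole, 4.464×10⁵ J mol⁻¹.
Energy required: 0.002298 × 4.464×10⁵ = 1026 J.
Time: 1026 J / 0.221 W = 4640 s.

t ≈ 4640 s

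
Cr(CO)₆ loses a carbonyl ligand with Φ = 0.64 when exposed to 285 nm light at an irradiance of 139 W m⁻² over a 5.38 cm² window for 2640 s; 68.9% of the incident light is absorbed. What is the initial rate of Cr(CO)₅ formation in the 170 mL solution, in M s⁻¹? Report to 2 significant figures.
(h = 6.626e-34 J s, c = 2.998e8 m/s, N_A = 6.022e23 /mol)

4.6e-7 M s⁻¹

Photon energy at 285 nm: hc/λ = (6.626e-34)(2.998e8)/(285e-9) = 6.970e-19 J.
Energy delivered: (139 W m⁻²)(5.38e-4 m²)(2640 s) = 197.4 J.
Photons incident: 197.4 / 6.970e-19 = 2.832e20, i.e. 2.832e20/6.022e23 = 4.703e-4 mol.
Photons absorbed: 0.689 × 4.703e-4 = 3.240e-4 mol.
Product formed: 0.64 × 3.240e-4 = 2.074e-4 mol.
Rate: 2.074e-4 mol / (2640 s × 0.17 L) = 4.6e-7 M s⁻¹.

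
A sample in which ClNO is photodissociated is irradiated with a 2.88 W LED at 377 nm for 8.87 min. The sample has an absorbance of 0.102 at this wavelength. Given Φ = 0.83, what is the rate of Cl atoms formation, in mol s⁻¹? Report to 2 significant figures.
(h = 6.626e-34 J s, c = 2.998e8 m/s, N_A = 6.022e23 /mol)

1.6e-6 mol s⁻¹

Photon energy at 377 nm: hc/λ = (6.626e-34)(2.998e8)/(377e-9) = 5.269e-19 J.
Energy delivered: (2.88 W)(532.2 s) = 1533 J.
Photons incident: 1533 / 5.269e-19 = 2.909e21, i.e. 2.909e21/6.022e23 = 0.004831 mol.
Fraction absorbed: 1 − 10^(−0.102) = 0.2093.
Photons absorbed: 0.2093 × 0.004831 = 0.001011 mol.
Product formed: 0.83 × 0.001011 = 8.391e-4 mol.
Rate: 8.391e-4 / 532.2 s = 1.6e-6 mol s⁻¹.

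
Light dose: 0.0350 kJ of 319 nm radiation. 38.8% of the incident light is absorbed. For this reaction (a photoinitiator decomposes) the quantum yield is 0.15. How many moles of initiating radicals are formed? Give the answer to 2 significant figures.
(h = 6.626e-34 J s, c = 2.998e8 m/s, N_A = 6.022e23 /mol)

Photon energy at 319 nm: hc/λ = (6.626e-34)(2.998e8)/(319e-9) = 6.227e-19 J.
Incident energy: 0.0350 kJ = 35.0 J.
Photons incident: 35.0 / 6.227e-19 = 5.621e19, i.e. 5.621e19/6.022e23 = 9.334e-5 mol.
Photons absorbed: 0.388 × 9.334e-5 = 3.622e-5 mol.
Product: Φ × n_abs = 0.15 × 3.622e-5 = 5.433e-6 mol.

5.4e-6 mol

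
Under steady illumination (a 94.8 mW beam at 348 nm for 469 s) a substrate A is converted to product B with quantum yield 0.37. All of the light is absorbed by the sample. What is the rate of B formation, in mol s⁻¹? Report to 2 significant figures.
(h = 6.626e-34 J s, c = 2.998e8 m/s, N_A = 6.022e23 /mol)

Photon energy at 348 nm: hc/λ = (6.626e-34)(2.998e8)/(348e-9) = 5.708e-19 J.
Energy delivered: (94.8 mW)(469 s) = 44.46 J.
Photons incident: 44.46 / 5.708e-19 = 7.789e19, i.e. 7.789e19/6.022e23 = 1.293e-4 mol.
Product formed: 0.37 × 1.293e-4 = 4.784e-5 mol.
Rate: 4.784e-5 / 469 s = 1.0e-7 mol s⁻¹.

1.0e-7 mol s⁻¹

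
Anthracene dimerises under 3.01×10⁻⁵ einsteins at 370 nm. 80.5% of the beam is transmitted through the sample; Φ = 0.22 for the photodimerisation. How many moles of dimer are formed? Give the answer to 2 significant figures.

1.3×10⁻⁶ mol

Fraction absorbed: 1 − 80.5/100 = 0.1950.
Photons absorbed: 0.1950 × 3.01×10⁻⁵ = 5.870×10⁻⁶ mol.
Product: Φ × n_abs = 0.22 × 5.870×10⁻⁶ = 1.291×10⁻⁶ mol.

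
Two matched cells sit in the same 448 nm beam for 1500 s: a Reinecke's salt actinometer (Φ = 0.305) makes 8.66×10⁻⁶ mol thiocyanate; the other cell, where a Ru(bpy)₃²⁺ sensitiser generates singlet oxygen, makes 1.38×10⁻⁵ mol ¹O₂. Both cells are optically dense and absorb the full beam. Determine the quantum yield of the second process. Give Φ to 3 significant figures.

Φ = 0.486

Photons absorbed by the actinometer: 8.66×10⁻⁶ / 0.305 = 2.839×10⁻⁵ mol.
Φ(unknown) = 1.38×10⁻⁵ / 2.839×10⁻⁵ = 0.486.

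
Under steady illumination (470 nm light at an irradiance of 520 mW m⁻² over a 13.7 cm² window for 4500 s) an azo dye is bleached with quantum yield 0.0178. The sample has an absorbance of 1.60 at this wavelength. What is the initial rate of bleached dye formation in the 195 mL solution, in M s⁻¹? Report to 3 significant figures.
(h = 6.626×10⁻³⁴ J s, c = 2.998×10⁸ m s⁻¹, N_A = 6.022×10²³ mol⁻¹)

Photon energy at 470 nm: hc/λ = (6.626×10⁻³⁴)(2.998×10⁸)/(470×10⁻⁹) = 4.227×10⁻¹⁹ J.
Energy delivered: (520 mW m⁻²)(13.7×10⁻⁴ m²)(4500 s) = 3.206 J.
Photons incident: 3.206 / 4.227×10⁻¹⁹ = 7.585×10¹⁸, i.e. 7.585×10¹⁸/6.022×10²³ = 1.260×10⁻⁵ mol.
Fraction absorbed: 1 − 10^(−1.60) = 0.9749.
Photons absorbed: 0.9749 × 1.260×10⁻⁵ = 1.228×10⁻⁵ mol.
Product formed: 0.0178 × 1.228×10⁻⁵ = 2.186×10⁻⁷ mol.
Rate: 2.186×10⁻⁷ mol / (4500 s × 0.195 L) = 2.49×10⁻¹⁰ M s⁻¹.

2.49×10⁻¹⁰ M s⁻¹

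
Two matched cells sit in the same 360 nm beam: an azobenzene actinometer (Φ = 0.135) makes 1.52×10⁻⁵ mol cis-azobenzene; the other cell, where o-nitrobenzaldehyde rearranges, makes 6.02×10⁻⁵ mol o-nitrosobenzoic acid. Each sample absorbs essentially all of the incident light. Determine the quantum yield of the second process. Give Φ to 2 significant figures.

Φ = 0.53

Photons absorbed by the actinometer: 1.52×10⁻⁵ / 0.135 = 1.126×10⁻⁴ mol.
Φ(unknown) = 6.02×10⁻⁵ / 1.126×10⁻⁴ = 0.53.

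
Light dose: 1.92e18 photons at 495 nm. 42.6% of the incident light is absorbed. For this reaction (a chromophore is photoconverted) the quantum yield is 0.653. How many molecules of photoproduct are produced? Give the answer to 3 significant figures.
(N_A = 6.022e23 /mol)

Moles of photons: 1.92e18 / 6.022e23 = 3.188e-6 mol.
Photons absorbed: 0.426 × 3.188e-6 = 1.358e-6 mol.
Product: Φ × n_abs = 0.653 × 1.358e-6 = 8.868e-7 mol.
As a count: 8.868e-7 × 6.022e23 = 5.34e17.

5.34e17 molecules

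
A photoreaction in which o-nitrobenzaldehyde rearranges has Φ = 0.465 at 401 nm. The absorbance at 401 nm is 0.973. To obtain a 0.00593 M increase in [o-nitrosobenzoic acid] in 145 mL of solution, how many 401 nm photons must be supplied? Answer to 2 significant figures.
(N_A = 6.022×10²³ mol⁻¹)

Product: (0.00593 M)(0.145 L) = 8.599×10⁻⁴ mol.
Photons that must be absorbed: 8.599×10⁻⁴ / 0.465 = 0.001849 mol.
Fraction absorbed: 1 − 10^(−0.973) = 0.8936.
Incident photons needed: 0.001849 / 0.8936 = 0.002069 mol.
Photon count: 0.002069 × 6.022×10²³ = 1.2×10²¹.

1.2×10²¹ photons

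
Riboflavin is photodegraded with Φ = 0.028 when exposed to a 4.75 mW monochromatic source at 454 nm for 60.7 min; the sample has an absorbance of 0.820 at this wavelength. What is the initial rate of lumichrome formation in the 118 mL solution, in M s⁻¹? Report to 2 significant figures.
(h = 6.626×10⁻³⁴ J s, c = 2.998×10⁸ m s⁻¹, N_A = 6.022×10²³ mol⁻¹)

3.6×10⁻⁹ M s⁻¹

Photon energy at 454 nm: hc/λ = (6.626×10⁻³⁴)(2.998×10⁸)/(454×10⁻⁹) = 4.375×10⁻¹⁹ J.
Energy delivered: (4.75 mW)(3642 s) = 17.30 J.
Photons incident: 17.30 / 4.375×10⁻¹⁹ = 3.954×10¹⁹, i.e. 3.954×10¹⁹/6.022×10²³ = 6.566×10⁻⁵ mol.
Fraction absorbed: 1 − 10^(−0.820) = 0.8486.
Photons absorbed: 0.8486 × 6.566×10⁻⁵ = 5.572×10⁻⁵ mol.
Product formed: 0.028 × 5.572×10⁻⁵ = 1.560×10⁻⁶ mol.
Rate: 1.560×10⁻⁶ mol / (3642 s × 0.118 L) = 3.6×10⁻⁹ M s⁻¹.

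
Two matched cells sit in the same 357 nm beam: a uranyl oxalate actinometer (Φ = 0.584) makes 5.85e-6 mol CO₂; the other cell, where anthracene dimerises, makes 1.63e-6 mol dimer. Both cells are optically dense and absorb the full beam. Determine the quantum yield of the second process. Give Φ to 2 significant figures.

Photons absorbed by the actinometer: 5.85e-6 / 0.584 = 1.002e-5 mol.
Φ(unknown) = 1.63e-6 / 1.002e-5 = 0.16.

Φ = 0.16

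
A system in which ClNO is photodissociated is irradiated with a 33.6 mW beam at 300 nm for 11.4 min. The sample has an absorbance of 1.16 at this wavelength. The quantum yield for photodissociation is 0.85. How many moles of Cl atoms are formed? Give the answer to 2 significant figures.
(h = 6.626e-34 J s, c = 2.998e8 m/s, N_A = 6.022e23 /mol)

Photon energy at 300 nm: hc/λ = (6.626e-34)(2.998e8)/(300e-9) = 6.622e-19 J.
Energy delivered: (33.6 mW)(684 s) = 22.98 J.
Photons incident: 22.98 / 6.622e-19 = 3.470e19, i.e. 3.470e19/6.022e23 = 5.762e-5 mol.
Fraction absorbed: 1 − 10^(−1.16) = 0.9308.
Photons absorbed: 0.9308 × 5.762e-5 = 5.363e-5 mol.
Product: Φ × n_abs = 0.85 × 5.363e-5 = 4.559e-5 mol.

4.6e-5 mol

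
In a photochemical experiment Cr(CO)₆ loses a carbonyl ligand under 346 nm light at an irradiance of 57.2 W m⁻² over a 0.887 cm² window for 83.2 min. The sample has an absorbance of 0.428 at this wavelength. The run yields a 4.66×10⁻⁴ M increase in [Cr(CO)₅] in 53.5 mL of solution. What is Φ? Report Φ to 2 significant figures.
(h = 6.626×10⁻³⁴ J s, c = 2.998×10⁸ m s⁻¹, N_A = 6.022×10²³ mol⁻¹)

Product: (4.66×10⁻⁴ M)(0.0535 L) = 2.493×10⁻⁵ mol.
Photon energy at 346 nm: hc/λ = (6.626×10⁻³⁴)(2.998×10⁸)/(346×10⁻⁹) = 5.741×10⁻¹⁹ J.
Energy delivered: (57.2 W m⁻²)(0.887×10⁻⁴ m²)(4992 s) = 25.33 J.
Photons incident: 25.33 / 5.741×10⁻¹⁹ = 4.412×10¹⁹, i.e. 4.412×10¹⁹/6.022×10²³ = 7.326×10⁻⁵ mol.
Fraction absorbed: 1 − 10^(−0.428) = 0.6267.
Photons absorbed: 0.6267 × 7.326×10⁻⁵ = 4.591×10⁻⁵ mol.
Φ = 2.493×10⁻⁵ mol / 4.591×10⁻⁵ mol photons = 0.54.

Φ = 0.54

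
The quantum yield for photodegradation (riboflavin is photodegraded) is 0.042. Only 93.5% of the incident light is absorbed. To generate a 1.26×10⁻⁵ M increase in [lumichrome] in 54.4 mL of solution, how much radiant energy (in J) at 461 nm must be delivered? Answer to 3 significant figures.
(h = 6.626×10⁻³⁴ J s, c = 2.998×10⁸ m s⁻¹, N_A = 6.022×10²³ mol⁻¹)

4.53 J

Product: (1.26×10⁻⁵ M)(0.0544 L) = 6.854×10⁻⁷ mol.
Photons that must be absorbed: 6.854×10⁻⁷ / 0.042 = 1.632×10⁻⁵ mol.
Incident photons needed: 1.632×10⁻⁵ / 0.935 = 1.745×10⁻⁵ mol.
Photon energy: hc/λ = 4.309×10⁻¹⁹ J; per mole, 2.595×10⁵ J mol⁻¹.
Energy required: 1.745×10⁻⁵ × 2.595×10⁵ = 4.53 J.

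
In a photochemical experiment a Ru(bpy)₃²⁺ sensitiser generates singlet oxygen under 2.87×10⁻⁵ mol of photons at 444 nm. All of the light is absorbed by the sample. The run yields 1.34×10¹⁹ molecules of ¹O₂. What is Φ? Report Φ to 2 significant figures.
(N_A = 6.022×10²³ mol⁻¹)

Φ = 0.78

Product: 1.34×10¹⁹ / 6.022×10²³ = 2.225×10⁻⁵ mol.
Φ = 2.225×10⁻⁵ mol / 2.87×10⁻⁵ mol photons = 0.78.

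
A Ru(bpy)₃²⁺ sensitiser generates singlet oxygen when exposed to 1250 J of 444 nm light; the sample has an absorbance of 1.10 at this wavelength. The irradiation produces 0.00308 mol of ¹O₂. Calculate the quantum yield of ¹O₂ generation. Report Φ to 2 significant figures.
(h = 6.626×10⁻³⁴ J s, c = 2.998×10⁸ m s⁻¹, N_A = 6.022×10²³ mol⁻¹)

Photon energy at 444 nm: hc/λ = (6.626×10⁻³⁴)(2.998×10⁸)/(444×10⁻⁹) = 4.474×10⁻¹⁹ J.
Photons incident: 1250 / 4.474×10⁻¹⁹ = 2.794×10²¹, i.e. 2.794×10²¹/6.022×10²³ = 0.004640 mol.
Fraction absorbed: 1 − 10^(−1.10) = 0.9206.
Photons absorbed: 0.9206 × 0.004640 = 0.004272 mol.
Φ = 0.00308 mol / 0.004272 mol photons = 0.72.

Φ = 0.72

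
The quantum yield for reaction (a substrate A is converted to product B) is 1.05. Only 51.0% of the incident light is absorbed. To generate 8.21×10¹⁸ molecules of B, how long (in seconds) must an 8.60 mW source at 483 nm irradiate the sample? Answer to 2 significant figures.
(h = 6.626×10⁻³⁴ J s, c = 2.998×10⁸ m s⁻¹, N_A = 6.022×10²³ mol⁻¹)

Product: 8.21×10¹⁸ / 6.022×10²³ = 1.363×10⁻⁵ mol.
Photons that must be absorbed: 1.363×10⁻⁵ / 1.05 = 1.298×10⁻⁵ mol.
Incident photons needed: 1.298×10⁻⁵ / 0.510 = 2.545×10⁻⁵ mol.
Photon energy: hc/λ = 4.113×10⁻¹⁹ J; per mole, 2.477×10⁵ J mol⁻¹.
Energy required: 2.545×10⁻⁵ × 2.477×10⁵ = 6.304 J.
Time: 6.304 J / 0.0086 W = 730 s.

t ≈ 730 s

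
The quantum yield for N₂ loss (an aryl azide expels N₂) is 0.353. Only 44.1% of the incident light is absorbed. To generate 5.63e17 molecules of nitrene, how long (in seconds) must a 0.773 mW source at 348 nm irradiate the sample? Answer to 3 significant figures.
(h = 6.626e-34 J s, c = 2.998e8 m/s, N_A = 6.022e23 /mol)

Product: 5.63e17 / 6.022e23 = 9.349e-7 mol.
Photons that must be absorbed: 9.349e-7 / 0.353 = 2.648e-6 mol.
Incident photons needed: 2.648e-6 / 0.441 = 6.005e-6 mol.
Photon energy: hc/λ = 5.708e-19 J; per mole, 3.437e5 J mol⁻¹.
Energy required: 6.005e-6 × 3.437e5 = 2.064 J.
Time: 2.064 J / 0.000773 W = 2670 s.

t ≈ 2670 s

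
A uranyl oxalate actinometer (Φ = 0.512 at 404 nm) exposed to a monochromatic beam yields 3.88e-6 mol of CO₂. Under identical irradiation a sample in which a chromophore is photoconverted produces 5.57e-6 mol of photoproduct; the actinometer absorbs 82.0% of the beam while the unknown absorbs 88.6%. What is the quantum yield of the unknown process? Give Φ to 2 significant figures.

Φ = 0.68

Photons absorbed by the actinometer: 3.88e-6 / 0.512 = 7.578e-6 mol.
Incident flux: 7.578e-6 / 0.820 = 9.241e-6 einstein.
Absorbed by unknown: 0.886 × 9.241e-6 = 8.188e-6 mol.
Φ(unknown) = 5.57e-6 / 8.188e-6 = 0.68.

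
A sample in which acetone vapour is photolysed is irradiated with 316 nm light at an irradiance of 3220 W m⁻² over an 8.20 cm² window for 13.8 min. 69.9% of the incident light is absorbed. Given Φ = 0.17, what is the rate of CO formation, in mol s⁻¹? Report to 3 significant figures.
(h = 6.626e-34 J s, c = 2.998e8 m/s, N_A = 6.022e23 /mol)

Photon energy at 316 nm: hc/λ = (6.626e-34)(2.998e8)/(316e-9) = 6.286e-19 J.
Energy delivered: (3220 W m⁻²)(8.20e-4 m²)(828 s) = 2186 J.
Photons incident: 2186 / 6.286e-19 = 3.478e21, i.e. 3.478e21/6.022e23 = 0.005775 mol.
Photons absorbed: 0.699 × 0.005775 = 0.004037 mol.
Product formed: 0.17 × 0.004037 = 6.863e-4 mol.
Rate: 6.863e-4 / 828 s = 8.29e-7 mol s⁻¹.

8.29e-7 mol s⁻¹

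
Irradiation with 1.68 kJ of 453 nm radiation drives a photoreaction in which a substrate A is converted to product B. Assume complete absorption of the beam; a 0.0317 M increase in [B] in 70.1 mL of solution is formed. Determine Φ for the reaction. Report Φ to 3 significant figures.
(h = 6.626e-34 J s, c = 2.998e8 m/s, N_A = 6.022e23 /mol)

Product: (0.0317 M)(0.0701 L) = 0.002222 mol.
Photon energy at 453 nm: hc/λ = (6.626e-34)(2.998e8)/(453e-9) = 4.385e-19 J.
Incident energy: 1.68 kJ = 1680 J.
Photons incident: 1680 / 4.385e-19 = 3.831e21, i.e. 3.831e21/6.022e23 = 0.006362 mol.
Φ = 0.002222 mol / 0.006362 mol photons = 0.349.

Φ = 0.349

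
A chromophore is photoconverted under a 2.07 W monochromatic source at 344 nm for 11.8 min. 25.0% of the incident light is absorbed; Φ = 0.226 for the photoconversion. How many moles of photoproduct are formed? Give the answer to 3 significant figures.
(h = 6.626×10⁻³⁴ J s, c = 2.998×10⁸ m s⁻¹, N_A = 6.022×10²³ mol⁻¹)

2.38×10⁻⁴ mol

Photon energy at 344 nm: hc/λ = (6.626×10⁻³⁴)(2.998×10⁸)/(344×10⁻⁹) = 5.775×10⁻¹⁹ J.
Energy delivered: (2.07 W)(708 s) = 1466 J.
Photons incident: 1466 / 5.775×10⁻¹⁹ = 2.539×10²¹, i.e. 2.539×10²¹/6.022×10²³ = 0.004216 mol.
Photons absorbed: 0.250 × 0.004216 = 0.001054 mol.
Product: Φ × n_abs = 0.226 × 0.001054 = 2.382×10⁻⁴ mol.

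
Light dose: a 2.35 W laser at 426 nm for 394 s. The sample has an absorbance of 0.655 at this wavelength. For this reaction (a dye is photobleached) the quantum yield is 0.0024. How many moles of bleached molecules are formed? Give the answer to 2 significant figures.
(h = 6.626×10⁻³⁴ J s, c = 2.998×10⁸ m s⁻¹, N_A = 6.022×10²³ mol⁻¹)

Photon energy at 426 nm: hc/λ = (6.626×10⁻³⁴)(2.998×10⁸)/(426×10⁻⁹) = 4.663×10⁻¹⁹ J.
Energy delivered: (2.35 W)(394 s) = 925.9 J.
Photons incident: 925.9 / 4.663×10⁻¹⁹ = 1.986×10²¹, i.e. 1.986×10²¹/6.022×10²³ = 0.003298 mol.
Fraction absorbed: 1 − 10^(−0.655) = 0.7787.
Photons absorbed: 0.7787 × 0.003298 = 0.002568 mol.
Product: Φ × n_abs = 0.0024 × 0.002568 = 6.163×10⁻⁶ mol.

6.2×10⁻⁶ mol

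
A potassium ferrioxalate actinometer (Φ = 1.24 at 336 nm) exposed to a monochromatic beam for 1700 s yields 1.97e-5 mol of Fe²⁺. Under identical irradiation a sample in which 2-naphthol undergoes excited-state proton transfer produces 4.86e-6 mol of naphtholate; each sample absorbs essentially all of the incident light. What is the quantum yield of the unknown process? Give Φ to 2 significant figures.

Photons absorbed by the actinometer: 1.97e-5 / 1.24 = 1.589e-5 mol.
Φ(unknown) = 4.86e-6 / 1.589e-5 = 0.31.

Φ = 0.31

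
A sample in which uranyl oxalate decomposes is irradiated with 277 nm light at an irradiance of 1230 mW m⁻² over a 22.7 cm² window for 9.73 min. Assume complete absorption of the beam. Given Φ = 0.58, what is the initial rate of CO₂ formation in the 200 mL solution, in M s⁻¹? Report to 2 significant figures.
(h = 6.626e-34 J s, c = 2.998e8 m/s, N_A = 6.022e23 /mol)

Photon energy at 277 nm: hc/λ = (6.626e-34)(2.998e8)/(277e-9) = 7.171e-19 J.
Energy delivered: (1230 mW m⁻²)(22.7e-4 m²)(583.8 s) = 1.630 J.
Photons incident: 1.630 / 7.171e-19 = 2.273e18, i.e. 2.273e18/6.022e23 = 3.774e-6 mol.
Product formed: 0.58 × 3.774e-6 = 2.189e-6 mol.
Rate: 2.189e-6 mol / (583.8 s × 0.2 L) = 1.9e-8 M s⁻¹.

1.9e-8 M s⁻¹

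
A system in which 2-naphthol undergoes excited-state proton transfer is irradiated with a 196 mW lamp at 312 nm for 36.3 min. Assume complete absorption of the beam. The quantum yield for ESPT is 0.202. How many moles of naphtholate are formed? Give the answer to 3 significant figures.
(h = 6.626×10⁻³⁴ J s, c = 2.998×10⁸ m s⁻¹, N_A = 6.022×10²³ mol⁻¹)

Photon energy at 312 nm: hc/λ = (6.626×10⁻³⁴)(2.998×10⁸)/(312×10⁻⁹) = 6.367×10⁻¹⁹ J.
Energy delivered: (196 mW)(2178 s) = 426.9 J.
Photons incident: 426.9 / 6.367×10⁻¹⁹ = 6.705×10²⁰, i.e. 6.705×10²⁰/6.022×10²³ = 0.001113 mol.
Product: Φ × n_abs = 0.202 × 0.001113 = 2.248×10⁻⁴ mol.

2.25×10⁻⁴ mol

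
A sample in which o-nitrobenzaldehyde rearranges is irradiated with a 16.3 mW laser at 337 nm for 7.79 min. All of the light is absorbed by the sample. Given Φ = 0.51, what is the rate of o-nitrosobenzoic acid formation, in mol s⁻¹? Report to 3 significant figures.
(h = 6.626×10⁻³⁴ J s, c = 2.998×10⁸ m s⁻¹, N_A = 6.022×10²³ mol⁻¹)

2.34×10⁻⁸ mol s⁻¹

Photon energy at 337 nm: hc/λ = (6.626×10⁻³⁴)(2.998×10⁸)/(337×10⁻⁹) = 5.895×10⁻¹⁹ J.
Energy delivered: (16.3 mW)(467.4 s) = 7.619 J.
Photons incident: 7.619 / 5.895×10⁻¹⁹ = 1.292×10¹⁹, i.e. 1.292×10¹⁹/6.022×10²³ = 2.145×10⁻⁵ mol.
Product formed: 0.51 × 2.145×10⁻⁵ = 1.094×10⁻⁵ mol.
Rate: 1.094×10⁻⁵ / 467.4 s = 2.34×10⁻⁸ mol s⁻¹.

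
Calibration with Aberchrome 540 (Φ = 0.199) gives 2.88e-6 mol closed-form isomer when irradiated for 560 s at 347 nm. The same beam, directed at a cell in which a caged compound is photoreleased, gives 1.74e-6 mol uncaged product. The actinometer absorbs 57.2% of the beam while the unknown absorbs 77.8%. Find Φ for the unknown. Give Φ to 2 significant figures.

Φ = 0.088

Photons absorbed by the actinometer: 2.88e-6 / 0.199 = 1.447e-5 mol.
Incident flux: 1.447e-5 / 0.572 = 2.530e-5 einstein.
Absorbed by unknown: 0.778 × 2.530e-5 = 1.968e-5 mol.
Φ(unknown) = 1.74e-6 / 1.968e-5 = 0.088.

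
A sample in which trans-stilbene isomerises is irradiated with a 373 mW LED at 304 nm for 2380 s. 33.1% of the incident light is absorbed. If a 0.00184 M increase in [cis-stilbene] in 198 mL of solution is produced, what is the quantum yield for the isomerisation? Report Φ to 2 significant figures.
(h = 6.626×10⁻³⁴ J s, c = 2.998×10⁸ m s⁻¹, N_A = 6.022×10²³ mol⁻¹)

Φ = 0.49

Product: (0.00184 M)(0.198 L) = 3.643×10⁻⁴ mol.
Photon energy at 304 nm: hc/λ = (6.626×10⁻³⁴)(2.998×10⁸)/(304×10⁻⁹) = 6.534×10⁻¹⁹ J.
Energy delivered: (373 mW)(2380 s) = 887.7 J.
Photons incident: 887.7 / 6.534×10⁻¹⁹ = 1.359×10²¹, i.e. 1.359×10²¹/6.022×10²³ = 0.002257 mol.
Photons absorbed: 0.331 × 0.002257 = 7.471×10⁻⁴ mol.
Φ = 3.643×10⁻⁴ mol / 7.471×10⁻⁴ mol photons = 0.49.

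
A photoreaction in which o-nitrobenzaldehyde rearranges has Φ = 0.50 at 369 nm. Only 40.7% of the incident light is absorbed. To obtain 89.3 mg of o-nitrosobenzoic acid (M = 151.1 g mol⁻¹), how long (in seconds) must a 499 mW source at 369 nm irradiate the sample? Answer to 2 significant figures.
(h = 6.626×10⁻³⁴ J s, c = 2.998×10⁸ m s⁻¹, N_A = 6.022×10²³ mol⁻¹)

t ≈ 1900 s

Product: 89.3 mg / 151.1 g mol⁻¹ = 5.910×10⁻⁴ mol.
Photons that must be absorbed: 5.910×10⁻⁴ / 0.50 = 0.001182 mol.
Incident photons needed: 0.001182 / 0.407 = 0.002904 mol.
Photon energy: hc/λ = 5.383×10⁻¹⁹ J; per mole, 3.242×10⁵ J mol⁻¹.
Energy required: 0.002904 × 3.242×10⁵ = 941.5 J.
Time: 941.5 J / 0.499 W = 1900 s.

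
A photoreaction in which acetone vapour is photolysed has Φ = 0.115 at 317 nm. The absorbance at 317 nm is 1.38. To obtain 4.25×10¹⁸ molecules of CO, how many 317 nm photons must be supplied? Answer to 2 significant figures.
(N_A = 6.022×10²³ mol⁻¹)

Product: 4.25×10¹⁸ / 6.022×10²³ = 7.057×10⁻⁶ mol.
Photons that must be absorbed: 7.057×10⁻⁶ / 0.115 = 6.137×10⁻⁵ mol.
Fraction absorbed: 1 − 10^(−1.38) = 0.9583.
Incident photons needed: 6.137×10⁻⁵ / 0.9583 = 6.404×10⁻⁵ mol.
Photon count: 6.404×10⁻⁵ × 6.022×10²³ = 3.9×10¹⁹.

3.9×10¹⁹ photons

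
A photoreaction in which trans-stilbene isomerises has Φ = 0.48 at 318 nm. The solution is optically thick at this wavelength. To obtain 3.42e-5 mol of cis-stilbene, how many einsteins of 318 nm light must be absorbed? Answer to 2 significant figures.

7.1e-5 einstein

Photons that must be absorbed: 3.42e-5 / 0.48 = 7.125e-5 mol.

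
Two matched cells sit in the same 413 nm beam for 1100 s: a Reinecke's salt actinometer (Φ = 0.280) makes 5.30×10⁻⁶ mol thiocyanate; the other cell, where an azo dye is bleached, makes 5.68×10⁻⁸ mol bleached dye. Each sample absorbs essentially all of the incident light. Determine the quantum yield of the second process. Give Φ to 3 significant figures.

Photons absorbed by the actinometer: 5.30×10⁻⁶ / 0.280 = 1.893×10⁻⁵ mol.
Φ(unknown) = 5.68×10⁻⁸ / 1.893×10⁻⁵ = 0.00300.

Φ = 0.00300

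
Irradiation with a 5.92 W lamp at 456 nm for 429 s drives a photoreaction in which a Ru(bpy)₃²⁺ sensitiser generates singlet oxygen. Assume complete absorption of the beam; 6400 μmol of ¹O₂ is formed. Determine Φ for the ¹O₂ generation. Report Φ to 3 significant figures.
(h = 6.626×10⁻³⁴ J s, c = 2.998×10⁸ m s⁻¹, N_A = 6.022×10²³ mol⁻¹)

Product: 6400 μmol = 0.00640 mol.
Photon energy at 456 nm: hc/λ = (6.626×10⁻³⁴)(2.998×10⁸)/(456×10⁻⁹) = 4.356×10⁻¹⁹ J.
Energy delivered: (5.92 W)(429 s) = 2540 J.
Photons incident: 2540 / 4.356×10⁻¹⁹ = 5.831×10²¹, i.e. 5.831×10²¹/6.022×10²³ = 0.009683 mol.
Φ = 0.00640 mol / 0.009683 mol photons = 0.661.

Φ = 0.661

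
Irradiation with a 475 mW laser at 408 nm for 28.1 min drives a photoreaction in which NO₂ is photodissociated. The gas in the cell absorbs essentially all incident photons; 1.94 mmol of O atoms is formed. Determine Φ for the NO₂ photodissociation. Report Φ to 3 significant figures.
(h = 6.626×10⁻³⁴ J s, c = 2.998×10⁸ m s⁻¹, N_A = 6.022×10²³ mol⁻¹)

Φ = 0.710

Product: 1.94 mmol = 0.00194 mol.
Photon energy at 408 nm: hc/λ = (6.626×10⁻³⁴)(2.998×10⁸)/(408×10⁻⁹) = 4.869×10⁻¹⁹ J.
Energy delivered: (475 mW)(1686 s) = 800.8 J.
Photons incident: 800.8 / 4.869×10⁻¹⁹ = 1.645×10²¹, i.e. 1.645×10²¹/6.022×10²³ = 0.002732 mol.
Φ = 0.00194 mol / 0.002732 mol photons = 0.710.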